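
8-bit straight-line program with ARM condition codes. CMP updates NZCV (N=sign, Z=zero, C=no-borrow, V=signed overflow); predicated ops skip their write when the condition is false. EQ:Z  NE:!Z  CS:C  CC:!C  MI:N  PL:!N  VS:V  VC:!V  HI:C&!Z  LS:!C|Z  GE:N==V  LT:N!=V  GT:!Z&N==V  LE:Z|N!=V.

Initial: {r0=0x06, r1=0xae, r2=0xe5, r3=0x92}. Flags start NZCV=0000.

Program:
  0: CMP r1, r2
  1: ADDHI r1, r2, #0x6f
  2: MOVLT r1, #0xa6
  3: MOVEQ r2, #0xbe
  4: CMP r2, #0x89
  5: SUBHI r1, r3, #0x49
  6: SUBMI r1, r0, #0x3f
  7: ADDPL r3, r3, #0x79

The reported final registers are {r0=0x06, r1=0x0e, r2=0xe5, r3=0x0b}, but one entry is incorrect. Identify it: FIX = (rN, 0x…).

FIX = (r1, 0x49)

[0] flags=1000 → (cmp)
[1] flags=1000 HI?F → skip
[2] flags=1000 LT?T → r1=0xa6
[3] flags=1000 EQ?F → skip
[4] flags=0010 → (cmp)
[5] flags=0010 HI?T → r1=0x49
[6] flags=0010 MI?F → skip
[7] flags=0010 PL?T → r3=0x0b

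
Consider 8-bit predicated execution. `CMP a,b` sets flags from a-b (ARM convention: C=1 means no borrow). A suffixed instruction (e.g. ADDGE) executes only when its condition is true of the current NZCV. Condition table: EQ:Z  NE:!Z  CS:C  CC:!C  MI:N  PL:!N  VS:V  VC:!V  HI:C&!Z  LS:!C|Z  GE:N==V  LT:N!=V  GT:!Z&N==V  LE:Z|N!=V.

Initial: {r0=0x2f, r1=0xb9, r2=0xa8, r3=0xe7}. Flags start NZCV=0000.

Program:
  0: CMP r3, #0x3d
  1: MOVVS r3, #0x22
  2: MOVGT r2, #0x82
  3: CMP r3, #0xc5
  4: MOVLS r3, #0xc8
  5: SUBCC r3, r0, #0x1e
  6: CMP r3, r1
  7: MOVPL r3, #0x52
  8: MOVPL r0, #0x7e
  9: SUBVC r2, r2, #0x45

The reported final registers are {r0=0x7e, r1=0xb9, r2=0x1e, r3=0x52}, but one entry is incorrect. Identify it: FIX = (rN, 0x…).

FIX = (r2, 0x63)

[0] flags=1010 → (cmp)
[1] flags=1010 VS?F → skip
[2] flags=1010 GT?F → skip
[3] flags=0010 → (cmp)
[4] flags=0010 LS?F → skip
[5] flags=0010 CC?F → skip
[6] flags=0010 → (cmp)
[7] flags=0010 PL?T → r3=0x52
[8] flags=0010 PL?T → r0=0x7e
[9] flags=0010 VC?T → r2=0x63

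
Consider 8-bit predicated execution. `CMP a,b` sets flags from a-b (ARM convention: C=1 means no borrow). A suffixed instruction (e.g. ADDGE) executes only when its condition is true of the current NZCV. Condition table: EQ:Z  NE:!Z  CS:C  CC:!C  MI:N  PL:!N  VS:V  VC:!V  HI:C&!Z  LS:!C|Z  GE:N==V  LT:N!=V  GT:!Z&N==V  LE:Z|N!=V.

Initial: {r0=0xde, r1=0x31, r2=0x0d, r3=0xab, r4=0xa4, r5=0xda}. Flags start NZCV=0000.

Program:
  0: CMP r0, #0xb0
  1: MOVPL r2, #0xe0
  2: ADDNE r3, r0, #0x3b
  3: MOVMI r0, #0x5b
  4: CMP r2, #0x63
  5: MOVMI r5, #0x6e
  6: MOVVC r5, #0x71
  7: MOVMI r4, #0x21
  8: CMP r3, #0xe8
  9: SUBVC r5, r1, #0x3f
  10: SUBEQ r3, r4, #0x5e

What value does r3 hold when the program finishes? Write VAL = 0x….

0: ✓ CMP  NZCV=0010
1: ✓ MOVPL  r2←0xe0
2: ✓ ADDNE  r3←0x19
3: · MOVMI
4: ✓ CMP  NZCV=0011
5: · MOVMI
6: · MOVVC
7: · MOVMI
8: ✓ CMP  NZCV=0000
9: ✓ SUBVC  r5←0xf2
10: · SUBEQ

VAL = 0x19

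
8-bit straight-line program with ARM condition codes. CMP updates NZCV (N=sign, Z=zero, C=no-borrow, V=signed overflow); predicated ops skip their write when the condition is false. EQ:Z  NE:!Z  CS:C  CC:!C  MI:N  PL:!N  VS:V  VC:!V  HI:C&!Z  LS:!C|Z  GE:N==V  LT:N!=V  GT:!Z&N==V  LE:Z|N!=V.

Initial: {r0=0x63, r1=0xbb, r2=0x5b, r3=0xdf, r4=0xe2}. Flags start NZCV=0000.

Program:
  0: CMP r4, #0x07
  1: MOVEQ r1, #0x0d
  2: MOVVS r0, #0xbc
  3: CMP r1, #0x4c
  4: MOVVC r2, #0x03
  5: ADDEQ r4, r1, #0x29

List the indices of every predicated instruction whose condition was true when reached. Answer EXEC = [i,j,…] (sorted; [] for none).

[0] flags=1010 → (cmp)
[1] flags=1010 EQ?F → skip
[2] flags=1010 VS?F → skip
[3] flags=0011 → (cmp)
[4] flags=0011 VC?F → skip
[5] flags=0011 EQ?F → skip

EXEC = []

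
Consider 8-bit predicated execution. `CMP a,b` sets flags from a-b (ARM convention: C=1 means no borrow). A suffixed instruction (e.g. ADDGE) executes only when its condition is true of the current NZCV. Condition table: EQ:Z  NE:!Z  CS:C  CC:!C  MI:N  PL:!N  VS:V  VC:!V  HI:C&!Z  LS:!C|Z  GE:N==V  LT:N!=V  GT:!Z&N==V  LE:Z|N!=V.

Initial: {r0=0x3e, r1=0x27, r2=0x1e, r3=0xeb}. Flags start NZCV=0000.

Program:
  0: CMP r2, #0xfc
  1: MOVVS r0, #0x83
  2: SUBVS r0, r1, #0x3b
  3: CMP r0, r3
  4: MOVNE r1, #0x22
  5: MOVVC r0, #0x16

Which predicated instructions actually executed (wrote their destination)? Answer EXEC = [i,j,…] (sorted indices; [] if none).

[0] flags=0000 → (cmp)
[1] flags=0000 VS?F → skip
[2] flags=0000 VS?F → skip
[3] flags=0000 → (cmp)
[4] flags=0000 NE?T → r1=0x22
[5] flags=0000 VC?T → r0=0x16

EXEC = [4,5]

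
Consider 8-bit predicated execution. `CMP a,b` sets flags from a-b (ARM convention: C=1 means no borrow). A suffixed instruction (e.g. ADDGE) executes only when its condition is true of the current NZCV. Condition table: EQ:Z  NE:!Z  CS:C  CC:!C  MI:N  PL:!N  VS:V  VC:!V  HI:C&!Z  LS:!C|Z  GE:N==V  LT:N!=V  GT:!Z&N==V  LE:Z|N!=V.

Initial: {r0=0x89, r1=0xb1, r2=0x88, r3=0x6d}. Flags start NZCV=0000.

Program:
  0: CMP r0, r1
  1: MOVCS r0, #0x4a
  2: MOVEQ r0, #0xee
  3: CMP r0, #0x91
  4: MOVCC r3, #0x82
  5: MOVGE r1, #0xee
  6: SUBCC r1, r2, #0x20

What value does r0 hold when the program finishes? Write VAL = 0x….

VAL = 0x89

[0] flags=1000 → (cmp)
[1] flags=1000 CS?F → skip
[2] flags=1000 EQ?F → skip
[3] flags=1000 → (cmp)
[4] flags=1000 CC?T → r3=0x82
[5] flags=1000 GE?F → skip
[6] flags=1000 CC?T → r1=0x68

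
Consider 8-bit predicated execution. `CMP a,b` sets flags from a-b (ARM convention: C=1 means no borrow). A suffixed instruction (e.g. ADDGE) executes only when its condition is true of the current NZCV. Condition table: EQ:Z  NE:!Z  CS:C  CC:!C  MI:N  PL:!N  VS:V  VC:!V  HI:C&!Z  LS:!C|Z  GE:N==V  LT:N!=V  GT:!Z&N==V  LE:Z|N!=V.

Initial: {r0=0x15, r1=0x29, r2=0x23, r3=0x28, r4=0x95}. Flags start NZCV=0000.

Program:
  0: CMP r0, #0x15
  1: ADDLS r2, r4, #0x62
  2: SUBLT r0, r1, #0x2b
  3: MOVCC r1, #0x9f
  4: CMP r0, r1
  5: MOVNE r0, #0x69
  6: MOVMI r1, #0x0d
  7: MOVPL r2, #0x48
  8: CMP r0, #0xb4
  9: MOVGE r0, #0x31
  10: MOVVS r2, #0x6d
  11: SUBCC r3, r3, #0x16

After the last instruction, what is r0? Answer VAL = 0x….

VAL = 0x31

0: ✓ CMP  NZCV=0110
1: ✓ ADDLS  r2←0xf7
2: · SUBLT
3: · MOVCC
4: ✓ CMP  NZCV=1000
5: ✓ MOVNE  r0←0x69
6: ✓ MOVMI  r1←0x0d
7: · MOVPL
8: ✓ CMP  NZCV=1001
9: ✓ MOVGE  r0←0x31
10: ✓ MOVVS  r2←0x6d
11: ✓ SUBCC  r3←0x12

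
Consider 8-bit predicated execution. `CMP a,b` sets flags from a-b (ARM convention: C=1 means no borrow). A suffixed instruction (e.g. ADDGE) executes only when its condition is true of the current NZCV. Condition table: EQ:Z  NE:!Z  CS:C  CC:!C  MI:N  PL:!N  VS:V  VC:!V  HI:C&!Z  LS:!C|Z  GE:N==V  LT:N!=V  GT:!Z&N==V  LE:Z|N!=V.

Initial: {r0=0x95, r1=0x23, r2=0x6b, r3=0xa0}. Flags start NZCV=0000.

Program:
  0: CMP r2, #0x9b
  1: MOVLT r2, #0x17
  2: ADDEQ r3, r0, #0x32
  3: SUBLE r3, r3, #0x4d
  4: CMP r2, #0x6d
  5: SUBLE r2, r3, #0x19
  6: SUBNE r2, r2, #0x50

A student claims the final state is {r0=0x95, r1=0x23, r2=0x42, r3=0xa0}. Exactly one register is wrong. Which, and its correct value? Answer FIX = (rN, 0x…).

FIX = (r2, 0x37)

[0] flags=1001 → (cmp)
[1] flags=1001 LT?F → skip
[2] flags=1001 EQ?F → skip
[3] flags=1001 LE?F → skip
[4] flags=1000 → (cmp)
[5] flags=1000 LE?T → r2=0x87
[6] flags=1000 NE?T → r2=0x37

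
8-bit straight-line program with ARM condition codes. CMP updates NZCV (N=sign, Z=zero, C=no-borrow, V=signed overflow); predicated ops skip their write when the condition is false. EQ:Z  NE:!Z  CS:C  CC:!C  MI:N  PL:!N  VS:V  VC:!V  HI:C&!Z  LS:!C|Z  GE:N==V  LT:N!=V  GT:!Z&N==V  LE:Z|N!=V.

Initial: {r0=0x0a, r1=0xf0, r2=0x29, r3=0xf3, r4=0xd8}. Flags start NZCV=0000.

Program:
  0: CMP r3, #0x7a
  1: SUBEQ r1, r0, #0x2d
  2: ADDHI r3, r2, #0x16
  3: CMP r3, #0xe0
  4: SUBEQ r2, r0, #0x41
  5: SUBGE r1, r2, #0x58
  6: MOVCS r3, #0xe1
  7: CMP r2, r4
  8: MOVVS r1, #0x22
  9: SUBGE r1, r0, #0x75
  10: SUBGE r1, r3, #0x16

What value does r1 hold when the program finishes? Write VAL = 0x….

VAL = 0x29

[0] flags=0011 → (cmp)
[1] flags=0011 EQ?F → skip
[2] flags=0011 HI?T → r3=0x3f
[3] flags=0000 → (cmp)
[4] flags=0000 EQ?F → skip
[5] flags=0000 GE?T → r1=0xd1
[6] flags=0000 CS?F → skip
[7] flags=0000 → (cmp)
[8] flags=0000 VS?F → skip
[9] flags=0000 GE?T → r1=0x95
[10] flags=0000 GE?T → r1=0x29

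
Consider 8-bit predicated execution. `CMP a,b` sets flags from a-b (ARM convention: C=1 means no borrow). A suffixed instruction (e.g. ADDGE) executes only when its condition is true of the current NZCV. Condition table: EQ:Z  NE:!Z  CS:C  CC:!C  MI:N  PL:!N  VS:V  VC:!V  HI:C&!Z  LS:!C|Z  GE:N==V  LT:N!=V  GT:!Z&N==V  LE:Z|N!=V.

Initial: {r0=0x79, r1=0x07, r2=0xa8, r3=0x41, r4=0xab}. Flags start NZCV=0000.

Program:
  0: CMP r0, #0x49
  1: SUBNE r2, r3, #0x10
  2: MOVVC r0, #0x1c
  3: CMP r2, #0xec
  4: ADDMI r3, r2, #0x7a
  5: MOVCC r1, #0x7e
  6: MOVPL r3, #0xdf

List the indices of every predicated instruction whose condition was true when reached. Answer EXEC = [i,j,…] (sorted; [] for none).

EXEC = [1,2,5,6]

0: ✓ CMP  NZCV=0010
1: ✓ SUBNE  r2←0x31
2: ✓ MOVVC  r0←0x1c
3: ✓ CMP  NZCV=0000
4: · ADDMI
5: ✓ MOVCC  r1←0x7e
6: ✓ MOVPL  r3←0xdf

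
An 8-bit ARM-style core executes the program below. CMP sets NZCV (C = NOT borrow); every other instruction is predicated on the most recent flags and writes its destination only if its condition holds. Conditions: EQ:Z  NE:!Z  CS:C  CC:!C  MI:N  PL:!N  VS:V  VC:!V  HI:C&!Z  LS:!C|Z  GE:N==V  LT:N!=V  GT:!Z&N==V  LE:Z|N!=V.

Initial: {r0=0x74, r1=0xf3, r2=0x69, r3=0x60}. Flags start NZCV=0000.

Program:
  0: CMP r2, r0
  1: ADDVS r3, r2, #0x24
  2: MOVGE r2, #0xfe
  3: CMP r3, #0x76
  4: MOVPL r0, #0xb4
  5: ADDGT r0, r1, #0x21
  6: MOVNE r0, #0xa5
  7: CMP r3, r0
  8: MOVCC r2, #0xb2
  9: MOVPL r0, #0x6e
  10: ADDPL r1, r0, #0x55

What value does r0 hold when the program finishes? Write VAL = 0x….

VAL = 0xa5

0: ✓ CMP  NZCV=1000
1: · ADDVS
2: · MOVGE
3: ✓ CMP  NZCV=1000
4: · MOVPL
5: · ADDGT
6: ✓ MOVNE  r0←0xa5
7: ✓ CMP  NZCV=1001
8: ✓ MOVCC  r2←0xb2
9: · MOVPL
10: · ADDPL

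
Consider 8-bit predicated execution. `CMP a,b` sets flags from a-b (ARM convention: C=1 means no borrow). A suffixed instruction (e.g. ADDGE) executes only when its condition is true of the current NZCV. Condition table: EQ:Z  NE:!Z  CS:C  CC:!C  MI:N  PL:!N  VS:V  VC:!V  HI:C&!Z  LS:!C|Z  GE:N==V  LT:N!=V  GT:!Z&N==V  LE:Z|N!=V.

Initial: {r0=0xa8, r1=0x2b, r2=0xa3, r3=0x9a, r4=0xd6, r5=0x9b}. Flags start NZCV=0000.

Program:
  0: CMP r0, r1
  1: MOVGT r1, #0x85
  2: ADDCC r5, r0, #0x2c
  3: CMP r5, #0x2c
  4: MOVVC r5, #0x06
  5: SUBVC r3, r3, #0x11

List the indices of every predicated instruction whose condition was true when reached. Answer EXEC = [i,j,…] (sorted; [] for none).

EXEC = []

[0] flags=0011 → (cmp)
[1] flags=0011 GT?F → skip
[2] flags=0011 CC?F → skip
[3] flags=0011 → (cmp)
[4] flags=0011 VC?F → skip
[5] flags=0011 VC?F → skip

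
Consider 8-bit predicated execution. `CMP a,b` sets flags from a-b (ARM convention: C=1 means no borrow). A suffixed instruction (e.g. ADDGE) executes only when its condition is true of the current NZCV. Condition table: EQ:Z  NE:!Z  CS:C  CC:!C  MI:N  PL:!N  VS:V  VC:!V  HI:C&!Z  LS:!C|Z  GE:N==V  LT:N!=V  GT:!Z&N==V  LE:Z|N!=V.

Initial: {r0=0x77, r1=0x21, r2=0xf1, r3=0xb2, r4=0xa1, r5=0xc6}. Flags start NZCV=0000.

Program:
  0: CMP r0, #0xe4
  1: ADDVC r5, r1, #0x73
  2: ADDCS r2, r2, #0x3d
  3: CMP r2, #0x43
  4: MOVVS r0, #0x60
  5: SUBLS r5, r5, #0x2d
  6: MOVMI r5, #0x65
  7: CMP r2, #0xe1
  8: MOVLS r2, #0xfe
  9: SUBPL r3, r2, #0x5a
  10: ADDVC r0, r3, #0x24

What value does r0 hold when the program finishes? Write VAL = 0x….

VAL = 0xbb

0: ✓ CMP  NZCV=1001
1: · ADDVC
2: · ADDCS
3: ✓ CMP  NZCV=1010
4: · MOVVS
5: · SUBLS
6: ✓ MOVMI  r5←0x65
7: ✓ CMP  NZCV=0010
8: · MOVLS
9: ✓ SUBPL  r3←0x97
10: ✓ ADDVC  r0←0xbb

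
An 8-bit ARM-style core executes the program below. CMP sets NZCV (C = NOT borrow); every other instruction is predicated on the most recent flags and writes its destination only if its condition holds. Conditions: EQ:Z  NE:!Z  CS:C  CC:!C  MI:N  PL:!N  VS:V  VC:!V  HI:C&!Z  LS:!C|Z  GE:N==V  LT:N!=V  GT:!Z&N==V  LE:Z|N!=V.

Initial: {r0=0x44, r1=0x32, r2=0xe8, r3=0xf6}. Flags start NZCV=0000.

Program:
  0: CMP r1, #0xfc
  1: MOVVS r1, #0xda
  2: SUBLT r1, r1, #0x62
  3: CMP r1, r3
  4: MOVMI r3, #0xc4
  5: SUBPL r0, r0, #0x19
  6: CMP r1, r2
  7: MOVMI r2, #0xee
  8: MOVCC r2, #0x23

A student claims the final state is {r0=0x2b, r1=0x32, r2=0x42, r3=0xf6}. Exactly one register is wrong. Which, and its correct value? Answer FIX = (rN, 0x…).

[0] flags=0000 → (cmp)
[1] flags=0000 VS?F → skip
[2] flags=0000 LT?F → skip
[3] flags=0000 → (cmp)
[4] flags=0000 MI?F → skip
[5] flags=0000 PL?T → r0=0x2b
[6] flags=0000 → (cmp)
[7] flags=0000 MI?F → skip
[8] flags=0000 CC?T → r2=0x23

FIX = (r2, 0x23)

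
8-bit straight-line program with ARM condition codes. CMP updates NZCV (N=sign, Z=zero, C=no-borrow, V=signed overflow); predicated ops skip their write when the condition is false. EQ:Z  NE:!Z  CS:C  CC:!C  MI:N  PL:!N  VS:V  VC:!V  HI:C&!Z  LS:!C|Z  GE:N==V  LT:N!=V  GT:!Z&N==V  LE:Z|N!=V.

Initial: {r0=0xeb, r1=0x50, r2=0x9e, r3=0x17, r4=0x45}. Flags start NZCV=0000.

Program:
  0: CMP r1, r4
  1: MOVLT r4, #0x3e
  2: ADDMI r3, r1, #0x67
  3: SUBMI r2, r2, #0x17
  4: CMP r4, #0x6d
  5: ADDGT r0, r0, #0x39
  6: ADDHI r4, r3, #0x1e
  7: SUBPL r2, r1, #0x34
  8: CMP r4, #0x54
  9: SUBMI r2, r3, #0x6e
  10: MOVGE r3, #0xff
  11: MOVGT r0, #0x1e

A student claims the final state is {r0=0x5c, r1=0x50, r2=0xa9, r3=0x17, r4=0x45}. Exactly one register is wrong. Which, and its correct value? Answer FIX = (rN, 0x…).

FIX = (r0, 0xeb)

0: ✓ CMP  NZCV=0010
1: · MOVLT
2: · ADDMI
3: · SUBMI
4: ✓ CMP  NZCV=1000
5: · ADDGT
6: · ADDHI
7: · SUBPL
8: ✓ CMP  NZCV=1000
9: ✓ SUBMI  r2←0xa9
10: · MOVGE
11: · MOVGT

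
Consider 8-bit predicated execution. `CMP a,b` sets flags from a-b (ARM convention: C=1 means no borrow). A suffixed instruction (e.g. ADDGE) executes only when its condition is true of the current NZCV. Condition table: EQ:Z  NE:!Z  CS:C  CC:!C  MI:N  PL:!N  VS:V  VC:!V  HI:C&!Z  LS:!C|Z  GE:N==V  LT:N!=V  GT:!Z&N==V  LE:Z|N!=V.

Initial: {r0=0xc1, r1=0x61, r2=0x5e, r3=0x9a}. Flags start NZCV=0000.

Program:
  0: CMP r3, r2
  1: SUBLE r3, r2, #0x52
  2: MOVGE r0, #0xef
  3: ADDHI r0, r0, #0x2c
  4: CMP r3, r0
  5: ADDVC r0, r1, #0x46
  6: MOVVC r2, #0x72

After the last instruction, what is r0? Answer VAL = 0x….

[0] flags=0011 → (cmp)
[1] flags=0011 LE?T → r3=0x0c
[2] flags=0011 GE?F → skip
[3] flags=0011 HI?T → r0=0xed
[4] flags=0000 → (cmp)
[5] flags=0000 VC?T → r0=0xa7
[6] flags=0000 VC?T → r2=0x72

VAL = 0xa7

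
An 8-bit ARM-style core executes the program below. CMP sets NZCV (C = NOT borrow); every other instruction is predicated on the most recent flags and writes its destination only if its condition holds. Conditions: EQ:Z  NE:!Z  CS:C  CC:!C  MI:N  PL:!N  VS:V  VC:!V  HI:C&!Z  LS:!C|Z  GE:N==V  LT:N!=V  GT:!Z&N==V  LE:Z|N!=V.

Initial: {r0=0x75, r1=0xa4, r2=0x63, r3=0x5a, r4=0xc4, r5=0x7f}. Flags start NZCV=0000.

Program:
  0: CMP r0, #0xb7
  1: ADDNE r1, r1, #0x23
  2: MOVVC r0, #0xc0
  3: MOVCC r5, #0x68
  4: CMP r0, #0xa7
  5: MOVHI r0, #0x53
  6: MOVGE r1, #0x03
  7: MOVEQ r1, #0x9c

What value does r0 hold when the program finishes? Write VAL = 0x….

VAL = 0x75

0: ✓ CMP  NZCV=1001
1: ✓ ADDNE  r1←0xc7
2: · MOVVC
3: ✓ MOVCC  r5←0x68
4: ✓ CMP  NZCV=1001
5: · MOVHI
6: ✓ MOVGE  r1←0x03
7: · MOVEQ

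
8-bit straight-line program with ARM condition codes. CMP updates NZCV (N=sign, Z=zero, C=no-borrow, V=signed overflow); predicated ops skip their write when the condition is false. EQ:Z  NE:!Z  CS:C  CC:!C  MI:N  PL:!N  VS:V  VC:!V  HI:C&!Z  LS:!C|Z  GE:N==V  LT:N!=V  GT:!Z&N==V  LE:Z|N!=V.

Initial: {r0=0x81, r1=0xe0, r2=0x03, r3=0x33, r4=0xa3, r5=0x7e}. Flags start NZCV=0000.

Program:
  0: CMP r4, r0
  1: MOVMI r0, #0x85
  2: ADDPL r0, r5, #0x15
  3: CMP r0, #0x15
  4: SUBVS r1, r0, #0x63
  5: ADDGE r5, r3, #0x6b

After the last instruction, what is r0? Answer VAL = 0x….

0: ✓ CMP  NZCV=0010
1: · MOVMI
2: ✓ ADDPL  r0←0x93
3: ✓ CMP  NZCV=0011
4: ✓ SUBVS  r1←0x30
5: · ADDGE

VAL = 0x93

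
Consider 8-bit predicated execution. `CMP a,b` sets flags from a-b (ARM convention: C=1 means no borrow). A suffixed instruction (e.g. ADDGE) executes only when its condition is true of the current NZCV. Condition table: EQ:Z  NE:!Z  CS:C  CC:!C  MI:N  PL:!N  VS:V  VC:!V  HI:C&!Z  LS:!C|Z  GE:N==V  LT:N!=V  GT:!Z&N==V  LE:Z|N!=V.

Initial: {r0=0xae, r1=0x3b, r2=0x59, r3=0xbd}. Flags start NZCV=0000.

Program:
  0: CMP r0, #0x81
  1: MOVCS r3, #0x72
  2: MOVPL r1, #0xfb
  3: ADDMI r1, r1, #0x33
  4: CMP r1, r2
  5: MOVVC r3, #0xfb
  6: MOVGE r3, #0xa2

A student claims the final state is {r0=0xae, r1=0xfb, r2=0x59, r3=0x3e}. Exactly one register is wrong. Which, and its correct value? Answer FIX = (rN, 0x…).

FIX = (r3, 0xfb)

0: ✓ CMP  NZCV=0010
1: ✓ MOVCS  r3←0x72
2: ✓ MOVPL  r1←0xfb
3: · ADDMI
4: ✓ CMP  NZCV=1010
5: ✓ MOVVC  r3←0xfb
6: · MOVGE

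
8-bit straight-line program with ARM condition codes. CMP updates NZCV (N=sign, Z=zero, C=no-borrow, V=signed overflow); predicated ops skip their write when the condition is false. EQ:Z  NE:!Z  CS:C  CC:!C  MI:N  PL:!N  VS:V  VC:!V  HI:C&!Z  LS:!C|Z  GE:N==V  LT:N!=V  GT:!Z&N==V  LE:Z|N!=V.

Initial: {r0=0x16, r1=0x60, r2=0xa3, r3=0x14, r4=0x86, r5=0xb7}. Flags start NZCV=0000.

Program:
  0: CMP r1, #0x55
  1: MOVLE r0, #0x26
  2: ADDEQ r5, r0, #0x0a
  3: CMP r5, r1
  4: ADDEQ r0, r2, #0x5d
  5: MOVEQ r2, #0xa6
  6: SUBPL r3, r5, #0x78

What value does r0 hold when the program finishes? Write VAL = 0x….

VAL = 0x16

0: ✓ CMP  NZCV=0010
1: · MOVLE
2: · ADDEQ
3: ✓ CMP  NZCV=0011
4: · ADDEQ
5: · MOVEQ
6: ✓ SUBPL  r3←0x3f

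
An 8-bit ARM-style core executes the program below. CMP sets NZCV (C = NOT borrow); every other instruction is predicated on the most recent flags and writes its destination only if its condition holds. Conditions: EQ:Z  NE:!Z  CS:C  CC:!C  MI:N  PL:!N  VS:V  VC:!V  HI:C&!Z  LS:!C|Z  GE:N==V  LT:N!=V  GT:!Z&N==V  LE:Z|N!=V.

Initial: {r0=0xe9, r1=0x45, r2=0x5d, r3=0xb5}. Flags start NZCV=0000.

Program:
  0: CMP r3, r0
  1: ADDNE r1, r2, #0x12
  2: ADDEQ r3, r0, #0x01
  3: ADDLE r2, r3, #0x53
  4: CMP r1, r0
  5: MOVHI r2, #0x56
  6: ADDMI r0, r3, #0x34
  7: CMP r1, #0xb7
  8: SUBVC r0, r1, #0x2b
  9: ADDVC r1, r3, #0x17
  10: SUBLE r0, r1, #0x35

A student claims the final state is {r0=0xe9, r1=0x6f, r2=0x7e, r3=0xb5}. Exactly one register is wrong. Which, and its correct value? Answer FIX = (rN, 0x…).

FIX = (r2, 0x08)

[0] flags=1000 → (cmp)
[1] flags=1000 NE?T → r1=0x6f
[2] flags=1000 EQ?F → skip
[3] flags=1000 LE?T → r2=0x08
[4] flags=1001 → (cmp)
[5] flags=1001 HI?F → skip
[6] flags=1001 MI?T → r0=0xe9
[7] flags=1001 → (cmp)
[8] flags=1001 VC?F → skip
[9] flags=1001 VC?F → skip
[10] flags=1001 LE?F → skip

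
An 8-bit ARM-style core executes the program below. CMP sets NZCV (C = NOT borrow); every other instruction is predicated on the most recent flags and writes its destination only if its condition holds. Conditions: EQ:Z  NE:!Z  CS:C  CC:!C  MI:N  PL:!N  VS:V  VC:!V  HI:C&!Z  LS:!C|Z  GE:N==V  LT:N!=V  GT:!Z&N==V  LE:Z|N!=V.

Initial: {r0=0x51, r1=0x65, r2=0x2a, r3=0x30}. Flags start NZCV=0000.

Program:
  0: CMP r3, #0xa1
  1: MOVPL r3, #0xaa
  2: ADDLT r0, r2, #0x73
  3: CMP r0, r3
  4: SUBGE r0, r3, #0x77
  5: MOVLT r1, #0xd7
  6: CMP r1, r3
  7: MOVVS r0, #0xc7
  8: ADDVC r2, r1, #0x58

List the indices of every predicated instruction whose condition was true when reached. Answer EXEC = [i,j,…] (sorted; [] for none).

EXEC = [4,8]

[0] flags=1001 → (cmp)
[1] flags=1001 PL?F → skip
[2] flags=1001 LT?F → skip
[3] flags=0010 → (cmp)
[4] flags=0010 GE?T → r0=0xb9
[5] flags=0010 LT?F → skip
[6] flags=0010 → (cmp)
[7] flags=0010 VS?F → skip
[8] flags=0010 VC?T → r2=0xbd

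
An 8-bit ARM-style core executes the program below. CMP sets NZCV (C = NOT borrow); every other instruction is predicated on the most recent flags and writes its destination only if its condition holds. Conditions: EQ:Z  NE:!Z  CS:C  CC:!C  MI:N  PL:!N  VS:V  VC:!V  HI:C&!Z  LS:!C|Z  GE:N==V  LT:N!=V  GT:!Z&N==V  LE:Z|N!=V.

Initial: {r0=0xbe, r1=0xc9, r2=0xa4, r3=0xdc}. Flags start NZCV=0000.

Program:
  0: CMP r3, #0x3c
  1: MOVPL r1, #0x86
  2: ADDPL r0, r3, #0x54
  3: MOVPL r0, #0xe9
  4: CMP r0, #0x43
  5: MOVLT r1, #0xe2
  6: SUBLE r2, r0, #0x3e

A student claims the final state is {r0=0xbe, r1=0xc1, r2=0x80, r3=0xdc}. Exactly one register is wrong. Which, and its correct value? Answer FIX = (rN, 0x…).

FIX = (r1, 0xe2)

[0] flags=1010 → (cmp)
[1] flags=1010 PL?F → skip
[2] flags=1010 PL?F → skip
[3] flags=1010 PL?F → skip
[4] flags=0011 → (cmp)
[5] flags=0011 LT?T → r1=0xe2
[6] flags=0011 LE?T → r2=0x80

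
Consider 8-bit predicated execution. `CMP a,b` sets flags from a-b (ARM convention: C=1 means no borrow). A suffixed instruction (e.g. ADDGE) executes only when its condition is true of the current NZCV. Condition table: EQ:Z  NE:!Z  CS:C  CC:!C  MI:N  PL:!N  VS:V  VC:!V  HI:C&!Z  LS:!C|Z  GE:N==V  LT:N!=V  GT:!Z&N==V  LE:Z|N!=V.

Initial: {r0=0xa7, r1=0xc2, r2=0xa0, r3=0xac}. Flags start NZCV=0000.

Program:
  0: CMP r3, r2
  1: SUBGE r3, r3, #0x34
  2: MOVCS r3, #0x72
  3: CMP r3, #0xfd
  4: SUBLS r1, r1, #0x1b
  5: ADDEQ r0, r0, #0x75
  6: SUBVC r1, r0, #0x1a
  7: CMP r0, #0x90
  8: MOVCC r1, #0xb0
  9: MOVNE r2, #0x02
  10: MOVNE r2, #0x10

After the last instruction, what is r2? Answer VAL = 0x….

VAL = 0x10

[0] flags=0010 → (cmp)
[1] flags=0010 GE?T → r3=0x78
[2] flags=0010 CS?T → r3=0x72
[3] flags=0000 → (cmp)
[4] flags=0000 LS?T → r1=0xa7
[5] flags=0000 EQ?F → skip
[6] flags=0000 VC?T → r1=0x8d
[7] flags=0010 → (cmp)
[8] flags=0010 CC?F → skip
[9] flags=0010 NE?T → r2=0x02
[10] flags=0010 NE?T → r2=0x10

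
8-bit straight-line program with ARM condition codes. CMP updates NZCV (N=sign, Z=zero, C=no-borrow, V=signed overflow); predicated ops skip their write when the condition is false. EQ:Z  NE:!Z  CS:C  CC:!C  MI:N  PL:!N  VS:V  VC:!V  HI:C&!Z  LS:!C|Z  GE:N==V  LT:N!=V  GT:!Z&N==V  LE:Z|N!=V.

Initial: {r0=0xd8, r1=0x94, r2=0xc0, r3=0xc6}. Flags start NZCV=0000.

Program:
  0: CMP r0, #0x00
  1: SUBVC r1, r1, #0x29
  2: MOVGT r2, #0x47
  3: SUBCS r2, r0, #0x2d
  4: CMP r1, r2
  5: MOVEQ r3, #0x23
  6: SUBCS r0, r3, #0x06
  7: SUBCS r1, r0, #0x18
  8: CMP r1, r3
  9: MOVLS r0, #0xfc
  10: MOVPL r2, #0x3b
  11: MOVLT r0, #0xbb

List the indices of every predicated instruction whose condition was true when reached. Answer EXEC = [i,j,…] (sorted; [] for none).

[0] flags=1010 → (cmp)
[1] flags=1010 VC?T → r1=0x6b
[2] flags=1010 GT?F → skip
[3] flags=1010 CS?T → r2=0xab
[4] flags=1001 → (cmp)
[5] flags=1001 EQ?F → skip
[6] flags=1001 CS?F → skip
[7] flags=1001 CS?F → skip
[8] flags=1001 → (cmp)
[9] flags=1001 LS?T → r0=0xfc
[10] flags=1001 PL?F → skip
[11] flags=1001 LT?F → skip

EXEC = [1,3,9]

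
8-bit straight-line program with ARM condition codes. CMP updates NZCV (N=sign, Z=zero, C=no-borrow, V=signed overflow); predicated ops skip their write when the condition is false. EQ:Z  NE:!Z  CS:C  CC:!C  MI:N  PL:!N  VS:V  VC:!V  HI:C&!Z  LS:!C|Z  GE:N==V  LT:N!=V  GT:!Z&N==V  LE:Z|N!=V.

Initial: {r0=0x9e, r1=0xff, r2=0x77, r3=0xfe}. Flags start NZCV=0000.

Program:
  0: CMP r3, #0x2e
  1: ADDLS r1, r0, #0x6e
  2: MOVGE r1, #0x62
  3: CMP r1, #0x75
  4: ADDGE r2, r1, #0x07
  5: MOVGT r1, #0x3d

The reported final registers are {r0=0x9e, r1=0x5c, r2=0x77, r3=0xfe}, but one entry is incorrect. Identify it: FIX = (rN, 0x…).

FIX = (r1, 0xff)

0: ✓ CMP  NZCV=1010
1: · ADDLS
2: · MOVGE
3: ✓ CMP  NZCV=1010
4: · ADDGE
5: · MOVGT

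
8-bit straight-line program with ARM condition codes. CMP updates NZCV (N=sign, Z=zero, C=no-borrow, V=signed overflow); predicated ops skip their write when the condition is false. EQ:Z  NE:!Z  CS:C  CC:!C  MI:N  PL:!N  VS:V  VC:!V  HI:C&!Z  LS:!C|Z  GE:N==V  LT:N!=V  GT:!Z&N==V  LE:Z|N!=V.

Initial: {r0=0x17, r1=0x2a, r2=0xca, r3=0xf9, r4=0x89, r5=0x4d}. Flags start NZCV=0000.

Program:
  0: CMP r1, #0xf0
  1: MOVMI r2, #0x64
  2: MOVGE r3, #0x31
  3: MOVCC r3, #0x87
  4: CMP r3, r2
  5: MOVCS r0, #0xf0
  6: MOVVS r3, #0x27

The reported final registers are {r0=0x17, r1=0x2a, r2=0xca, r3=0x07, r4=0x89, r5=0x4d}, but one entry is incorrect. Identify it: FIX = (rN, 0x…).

0: ✓ CMP  NZCV=0000
1: · MOVMI
2: ✓ MOVGE  r3←0x31
3: ✓ MOVCC  r3←0x87
4: ✓ CMP  NZCV=1000
5: · MOVCS
6: · MOVVS

FIX = (r3, 0x87)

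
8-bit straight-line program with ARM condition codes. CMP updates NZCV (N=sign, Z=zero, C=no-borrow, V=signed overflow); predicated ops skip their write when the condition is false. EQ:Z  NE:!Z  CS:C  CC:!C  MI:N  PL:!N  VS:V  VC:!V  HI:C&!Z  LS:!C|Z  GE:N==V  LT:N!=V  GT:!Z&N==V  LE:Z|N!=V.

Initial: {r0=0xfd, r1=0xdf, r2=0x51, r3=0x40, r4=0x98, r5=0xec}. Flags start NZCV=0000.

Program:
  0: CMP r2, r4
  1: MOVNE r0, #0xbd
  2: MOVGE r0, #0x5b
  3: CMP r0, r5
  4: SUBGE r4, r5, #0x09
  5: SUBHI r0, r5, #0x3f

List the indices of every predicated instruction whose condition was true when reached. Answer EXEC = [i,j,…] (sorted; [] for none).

EXEC = [1,2,4]

0: ✓ CMP  NZCV=1001
1: ✓ MOVNE  r0←0xbd
2: ✓ MOVGE  r0←0x5b
3: ✓ CMP  NZCV=0000
4: ✓ SUBGE  r4←0xe3
5: · SUBHI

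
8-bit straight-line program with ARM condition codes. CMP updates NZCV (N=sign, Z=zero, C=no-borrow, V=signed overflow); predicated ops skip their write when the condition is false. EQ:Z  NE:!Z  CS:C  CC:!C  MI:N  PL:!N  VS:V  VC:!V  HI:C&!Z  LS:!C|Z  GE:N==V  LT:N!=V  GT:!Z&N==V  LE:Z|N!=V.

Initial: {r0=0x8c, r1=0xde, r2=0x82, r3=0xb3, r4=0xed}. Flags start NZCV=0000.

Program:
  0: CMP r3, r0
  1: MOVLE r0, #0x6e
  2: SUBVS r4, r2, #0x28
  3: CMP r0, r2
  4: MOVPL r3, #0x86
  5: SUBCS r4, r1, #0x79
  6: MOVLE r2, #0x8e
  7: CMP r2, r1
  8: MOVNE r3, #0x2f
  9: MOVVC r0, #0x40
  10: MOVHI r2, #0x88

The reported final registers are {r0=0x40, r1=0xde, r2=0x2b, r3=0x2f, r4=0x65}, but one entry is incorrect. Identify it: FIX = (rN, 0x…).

FIX = (r2, 0x82)

0: ✓ CMP  NZCV=0010
1: · MOVLE
2: · SUBVS
3: ✓ CMP  NZCV=0010
4: ✓ MOVPL  r3←0x86
5: ✓ SUBCS  r4←0x65
6: · MOVLE
7: ✓ CMP  NZCV=1000
8: ✓ MOVNE  r3←0x2f
9: ✓ MOVVC  r0←0x40
10: · MOVHI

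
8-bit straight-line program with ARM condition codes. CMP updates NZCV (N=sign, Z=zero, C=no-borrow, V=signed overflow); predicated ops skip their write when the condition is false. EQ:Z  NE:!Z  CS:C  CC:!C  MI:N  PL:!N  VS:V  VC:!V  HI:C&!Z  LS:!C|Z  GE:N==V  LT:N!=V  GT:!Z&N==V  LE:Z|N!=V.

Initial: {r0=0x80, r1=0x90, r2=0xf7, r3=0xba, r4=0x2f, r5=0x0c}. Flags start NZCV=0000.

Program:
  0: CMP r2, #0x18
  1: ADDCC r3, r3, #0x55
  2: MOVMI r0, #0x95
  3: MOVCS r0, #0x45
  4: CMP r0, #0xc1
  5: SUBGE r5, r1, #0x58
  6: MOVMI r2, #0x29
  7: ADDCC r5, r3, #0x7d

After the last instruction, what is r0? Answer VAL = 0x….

0: ✓ CMP  NZCV=1010
1: · ADDCC
2: ✓ MOVMI  r0←0x95
3: ✓ MOVCS  r0←0x45
4: ✓ CMP  NZCV=1001
5: ✓ SUBGE  r5←0x38
6: ✓ MOVMI  r2←0x29
7: ✓ ADDCC  r5←0x37

VAL = 0x45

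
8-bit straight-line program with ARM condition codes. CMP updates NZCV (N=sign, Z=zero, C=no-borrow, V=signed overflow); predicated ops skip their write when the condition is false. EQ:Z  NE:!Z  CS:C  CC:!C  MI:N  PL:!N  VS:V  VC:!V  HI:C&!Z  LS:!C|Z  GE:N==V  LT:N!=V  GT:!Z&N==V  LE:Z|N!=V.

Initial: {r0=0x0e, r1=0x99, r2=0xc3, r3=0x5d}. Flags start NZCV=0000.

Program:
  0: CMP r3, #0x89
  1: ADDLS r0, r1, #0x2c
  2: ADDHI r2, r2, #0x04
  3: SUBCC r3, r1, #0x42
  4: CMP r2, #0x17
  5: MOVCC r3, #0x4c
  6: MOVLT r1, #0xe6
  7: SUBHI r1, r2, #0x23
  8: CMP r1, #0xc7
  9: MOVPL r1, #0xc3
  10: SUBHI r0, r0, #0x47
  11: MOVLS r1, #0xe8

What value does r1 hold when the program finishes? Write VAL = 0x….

0: ✓ CMP  NZCV=1001
1: ✓ ADDLS  r0←0xc5
2: · ADDHI
3: ✓ SUBCC  r3←0x57
4: ✓ CMP  NZCV=1010
5: · MOVCC
6: ✓ MOVLT  r1←0xe6
7: ✓ SUBHI  r1←0xa0
8: ✓ CMP  NZCV=1000
9: · MOVPL
10: · SUBHI
11: ✓ MOVLS  r1←0xe8

VAL = 0xe8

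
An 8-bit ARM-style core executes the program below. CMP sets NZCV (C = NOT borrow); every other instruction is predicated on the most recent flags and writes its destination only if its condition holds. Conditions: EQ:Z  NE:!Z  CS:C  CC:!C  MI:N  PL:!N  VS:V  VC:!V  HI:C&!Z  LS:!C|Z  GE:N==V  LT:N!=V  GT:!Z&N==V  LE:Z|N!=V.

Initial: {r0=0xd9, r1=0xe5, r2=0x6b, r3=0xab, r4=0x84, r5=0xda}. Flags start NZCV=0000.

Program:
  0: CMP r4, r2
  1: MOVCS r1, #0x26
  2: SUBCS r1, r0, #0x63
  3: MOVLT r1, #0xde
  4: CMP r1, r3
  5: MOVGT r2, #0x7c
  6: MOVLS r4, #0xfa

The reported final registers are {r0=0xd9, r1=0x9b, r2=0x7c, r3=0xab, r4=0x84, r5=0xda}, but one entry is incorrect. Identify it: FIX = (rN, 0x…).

FIX = (r1, 0xde)

[0] flags=0011 → (cmp)
[1] flags=0011 CS?T → r1=0x26
[2] flags=0011 CS?T → r1=0x76
[3] flags=0011 LT?T → r1=0xde
[4] flags=0010 → (cmp)
[5] flags=0010 GT?T → r2=0x7c
[6] flags=0010 LS?F → skip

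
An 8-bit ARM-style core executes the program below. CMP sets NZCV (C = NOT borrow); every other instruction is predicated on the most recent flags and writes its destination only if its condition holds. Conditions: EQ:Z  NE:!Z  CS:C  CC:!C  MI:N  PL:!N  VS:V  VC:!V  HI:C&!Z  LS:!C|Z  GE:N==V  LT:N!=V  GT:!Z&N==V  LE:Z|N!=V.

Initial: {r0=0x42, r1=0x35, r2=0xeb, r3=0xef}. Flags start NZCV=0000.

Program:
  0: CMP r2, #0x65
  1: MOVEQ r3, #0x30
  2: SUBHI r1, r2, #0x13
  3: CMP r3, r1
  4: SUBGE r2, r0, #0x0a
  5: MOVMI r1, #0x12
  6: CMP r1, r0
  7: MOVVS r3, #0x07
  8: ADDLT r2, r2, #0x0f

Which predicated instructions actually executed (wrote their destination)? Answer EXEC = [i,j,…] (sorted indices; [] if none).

EXEC = [2,4,8]

[0] flags=1010 → (cmp)
[1] flags=1010 EQ?F → skip
[2] flags=1010 HI?T → r1=0xd8
[3] flags=0010 → (cmp)
[4] flags=0010 GE?T → r2=0x38
[5] flags=0010 MI?F → skip
[6] flags=1010 → (cmp)
[7] flags=1010 VS?F → skip
[8] flags=1010 LT?T → r2=0x47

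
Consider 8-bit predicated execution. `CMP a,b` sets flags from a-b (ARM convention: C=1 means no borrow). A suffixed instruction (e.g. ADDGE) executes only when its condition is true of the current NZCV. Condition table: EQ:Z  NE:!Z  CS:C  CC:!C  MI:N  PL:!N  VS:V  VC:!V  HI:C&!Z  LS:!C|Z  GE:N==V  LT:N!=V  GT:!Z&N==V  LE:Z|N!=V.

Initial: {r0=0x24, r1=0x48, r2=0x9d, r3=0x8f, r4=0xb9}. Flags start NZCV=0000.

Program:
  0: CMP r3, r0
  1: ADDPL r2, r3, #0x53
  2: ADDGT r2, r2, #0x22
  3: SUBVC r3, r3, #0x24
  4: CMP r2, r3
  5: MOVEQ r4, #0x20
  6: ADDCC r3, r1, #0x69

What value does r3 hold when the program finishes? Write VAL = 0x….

VAL = 0x8f

0: ✓ CMP  NZCV=0011
1: ✓ ADDPL  r2←0xe2
2: · ADDGT
3: · SUBVC
4: ✓ CMP  NZCV=0010
5: · MOVEQ
6: · ADDCC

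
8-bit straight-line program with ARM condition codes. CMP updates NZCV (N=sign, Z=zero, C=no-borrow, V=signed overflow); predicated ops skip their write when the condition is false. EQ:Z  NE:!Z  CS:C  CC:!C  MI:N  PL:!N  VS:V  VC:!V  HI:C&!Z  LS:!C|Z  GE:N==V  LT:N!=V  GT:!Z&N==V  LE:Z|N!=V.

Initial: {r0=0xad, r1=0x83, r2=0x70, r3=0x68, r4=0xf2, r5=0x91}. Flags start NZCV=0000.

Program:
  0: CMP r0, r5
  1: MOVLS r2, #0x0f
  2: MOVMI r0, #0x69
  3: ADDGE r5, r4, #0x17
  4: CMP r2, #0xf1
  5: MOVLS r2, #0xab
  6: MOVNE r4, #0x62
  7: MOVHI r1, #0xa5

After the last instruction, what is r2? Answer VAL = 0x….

[0] flags=0010 → (cmp)
[1] flags=0010 LS?F → skip
[2] flags=0010 MI?F → skip
[3] flags=0010 GE?T → r5=0x09
[4] flags=0000 → (cmp)
[5] flags=0000 LS?T → r2=0xab
[6] flags=0000 NE?T → r4=0x62
[7] flags=0000 HI?F → skip

VAL = 0xab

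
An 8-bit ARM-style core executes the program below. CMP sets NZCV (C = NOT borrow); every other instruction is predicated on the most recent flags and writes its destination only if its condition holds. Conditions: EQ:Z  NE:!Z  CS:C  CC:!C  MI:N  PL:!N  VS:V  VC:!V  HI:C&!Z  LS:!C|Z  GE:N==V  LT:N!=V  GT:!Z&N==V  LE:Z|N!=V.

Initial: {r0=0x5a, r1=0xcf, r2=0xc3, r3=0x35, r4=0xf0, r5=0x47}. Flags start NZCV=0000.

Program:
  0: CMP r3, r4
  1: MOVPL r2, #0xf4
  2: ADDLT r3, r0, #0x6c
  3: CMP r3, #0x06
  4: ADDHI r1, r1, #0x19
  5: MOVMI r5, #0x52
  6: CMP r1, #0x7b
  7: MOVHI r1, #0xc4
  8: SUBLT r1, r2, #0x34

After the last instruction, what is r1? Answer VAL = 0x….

VAL = 0xc0

[0] flags=0000 → (cmp)
[1] flags=0000 PL?T → r2=0xf4
[2] flags=0000 LT?F → skip
[3] flags=0010 → (cmp)
[4] flags=0010 HI?T → r1=0xe8
[5] flags=0010 MI?F → skip
[6] flags=0011 → (cmp)
[7] flags=0011 HI?T → r1=0xc4
[8] flags=0011 LT?T → r1=0xc0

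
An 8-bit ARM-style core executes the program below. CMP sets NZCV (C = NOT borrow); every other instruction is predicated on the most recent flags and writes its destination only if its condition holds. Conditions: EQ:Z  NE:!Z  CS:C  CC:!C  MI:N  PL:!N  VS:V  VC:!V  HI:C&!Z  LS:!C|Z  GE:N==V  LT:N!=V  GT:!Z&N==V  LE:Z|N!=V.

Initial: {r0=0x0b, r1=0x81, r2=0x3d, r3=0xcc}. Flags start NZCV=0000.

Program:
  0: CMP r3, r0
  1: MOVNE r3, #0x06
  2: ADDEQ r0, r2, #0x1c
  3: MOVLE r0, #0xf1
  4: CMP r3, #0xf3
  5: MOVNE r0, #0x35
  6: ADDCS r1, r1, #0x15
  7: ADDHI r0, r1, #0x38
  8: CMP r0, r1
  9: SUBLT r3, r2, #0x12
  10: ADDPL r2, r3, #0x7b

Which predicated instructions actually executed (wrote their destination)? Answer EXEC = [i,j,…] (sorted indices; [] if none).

EXEC = [1,3,5]

0: ✓ CMP  NZCV=1010
1: ✓ MOVNE  r3←0x06
2: · ADDEQ
3: ✓ MOVLE  r0←0xf1
4: ✓ CMP  NZCV=0000
5: ✓ MOVNE  r0←0x35
6: · ADDCS
7: · ADDHI
8: ✓ CMP  NZCV=1001
9: · SUBLT
10: · ADDPL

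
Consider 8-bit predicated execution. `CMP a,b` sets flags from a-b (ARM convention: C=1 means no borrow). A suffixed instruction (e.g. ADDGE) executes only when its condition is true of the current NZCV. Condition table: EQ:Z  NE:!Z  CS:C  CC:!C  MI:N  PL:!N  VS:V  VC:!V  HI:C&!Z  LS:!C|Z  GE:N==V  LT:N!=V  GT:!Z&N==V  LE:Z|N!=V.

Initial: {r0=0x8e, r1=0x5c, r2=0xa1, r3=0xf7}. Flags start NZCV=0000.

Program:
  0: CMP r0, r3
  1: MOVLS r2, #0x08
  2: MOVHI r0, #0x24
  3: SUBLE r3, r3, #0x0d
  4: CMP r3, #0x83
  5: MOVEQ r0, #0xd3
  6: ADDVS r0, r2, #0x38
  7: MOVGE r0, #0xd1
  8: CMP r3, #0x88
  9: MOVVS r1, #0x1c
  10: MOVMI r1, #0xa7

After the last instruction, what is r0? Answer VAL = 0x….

[0] flags=1000 → (cmp)
[1] flags=1000 LS?T → r2=0x08
[2] flags=1000 HI?F → skip
[3] flags=1000 LE?T → r3=0xea
[4] flags=0010 → (cmp)
[5] flags=0010 EQ?F → skip
[6] flags=0010 VS?F → skip
[7] flags=0010 GE?T → r0=0xd1
[8] flags=0010 → (cmp)
[9] flags=0010 VS?F → skip
[10] flags=0010 MI?F → skip

VAL = 0xd1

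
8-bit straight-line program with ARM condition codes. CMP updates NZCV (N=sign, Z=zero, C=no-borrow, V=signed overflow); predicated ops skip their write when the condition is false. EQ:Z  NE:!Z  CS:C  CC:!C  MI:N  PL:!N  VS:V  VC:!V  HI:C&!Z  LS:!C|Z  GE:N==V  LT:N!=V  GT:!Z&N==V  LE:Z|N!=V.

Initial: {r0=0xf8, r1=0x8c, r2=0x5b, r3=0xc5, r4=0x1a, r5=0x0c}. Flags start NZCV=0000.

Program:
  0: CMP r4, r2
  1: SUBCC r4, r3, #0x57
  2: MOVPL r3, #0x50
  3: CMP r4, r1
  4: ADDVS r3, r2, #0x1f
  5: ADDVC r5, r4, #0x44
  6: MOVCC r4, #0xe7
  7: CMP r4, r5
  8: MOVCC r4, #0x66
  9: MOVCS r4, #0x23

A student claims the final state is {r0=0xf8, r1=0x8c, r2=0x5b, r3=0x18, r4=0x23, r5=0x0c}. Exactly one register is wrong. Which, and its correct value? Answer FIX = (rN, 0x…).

FIX = (r3, 0x7a)

[0] flags=1000 → (cmp)
[1] flags=1000 CC?T → r4=0x6e
[2] flags=1000 PL?F → skip
[3] flags=1001 → (cmp)
[4] flags=1001 VS?T → r3=0x7a
[5] flags=1001 VC?F → skip
[6] flags=1001 CC?T → r4=0xe7
[7] flags=1010 → (cmp)
[8] flags=1010 CC?F → skip
[9] flags=1010 CS?T → r4=0x23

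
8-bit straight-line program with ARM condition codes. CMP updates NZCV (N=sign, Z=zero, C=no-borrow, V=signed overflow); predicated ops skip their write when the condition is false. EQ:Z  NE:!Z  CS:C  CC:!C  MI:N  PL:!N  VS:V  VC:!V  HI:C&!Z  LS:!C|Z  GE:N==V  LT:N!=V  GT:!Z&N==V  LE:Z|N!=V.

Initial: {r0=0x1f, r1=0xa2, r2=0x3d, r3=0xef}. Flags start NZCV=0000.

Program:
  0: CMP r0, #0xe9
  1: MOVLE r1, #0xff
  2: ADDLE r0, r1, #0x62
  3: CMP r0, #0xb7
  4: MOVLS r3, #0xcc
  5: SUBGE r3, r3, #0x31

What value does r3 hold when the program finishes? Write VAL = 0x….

0: ✓ CMP  NZCV=0000
1: · MOVLE
2: · ADDLE
3: ✓ CMP  NZCV=0000
4: ✓ MOVLS  r3←0xcc
5: ✓ SUBGE  r3←0x9b

VAL = 0x9b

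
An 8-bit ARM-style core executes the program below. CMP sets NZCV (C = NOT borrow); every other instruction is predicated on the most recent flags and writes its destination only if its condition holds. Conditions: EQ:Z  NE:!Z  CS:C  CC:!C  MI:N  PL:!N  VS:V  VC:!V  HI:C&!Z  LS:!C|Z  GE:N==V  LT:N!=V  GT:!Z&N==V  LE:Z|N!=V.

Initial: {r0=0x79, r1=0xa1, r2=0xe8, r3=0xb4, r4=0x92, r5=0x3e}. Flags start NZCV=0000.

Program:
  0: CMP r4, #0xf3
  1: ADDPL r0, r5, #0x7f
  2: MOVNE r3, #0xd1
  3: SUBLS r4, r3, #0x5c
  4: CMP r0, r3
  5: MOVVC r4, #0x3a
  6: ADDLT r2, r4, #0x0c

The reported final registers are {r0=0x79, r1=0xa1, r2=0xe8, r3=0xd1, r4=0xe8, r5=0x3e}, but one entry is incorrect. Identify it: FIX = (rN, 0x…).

FIX = (r4, 0x75)

[0] flags=1000 → (cmp)
[1] flags=1000 PL?F → skip
[2] flags=1000 NE?T → r3=0xd1
[3] flags=1000 LS?T → r4=0x75
[4] flags=1001 → (cmp)
[5] flags=1001 VC?F → skip
[6] flags=1001 LT?F → skip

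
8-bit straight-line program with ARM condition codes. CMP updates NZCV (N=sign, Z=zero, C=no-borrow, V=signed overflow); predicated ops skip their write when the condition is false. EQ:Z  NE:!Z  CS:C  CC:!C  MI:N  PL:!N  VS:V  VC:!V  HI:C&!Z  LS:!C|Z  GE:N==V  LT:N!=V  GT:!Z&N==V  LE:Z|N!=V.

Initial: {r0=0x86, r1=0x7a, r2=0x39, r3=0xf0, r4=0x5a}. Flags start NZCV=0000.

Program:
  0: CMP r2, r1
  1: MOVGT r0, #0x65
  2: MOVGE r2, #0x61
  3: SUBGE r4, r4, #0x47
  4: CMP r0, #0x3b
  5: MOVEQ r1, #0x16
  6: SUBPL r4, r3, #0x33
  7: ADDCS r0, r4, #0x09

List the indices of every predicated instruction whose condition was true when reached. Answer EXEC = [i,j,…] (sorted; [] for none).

0: ✓ CMP  NZCV=1000
1: · MOVGT
2: · MOVGE
3: · SUBGE
4: ✓ CMP  NZCV=0011
5: · MOVEQ
6: ✓ SUBPL  r4←0xbd
7: ✓ ADDCS  r0←0xc6

EXEC = [6,7]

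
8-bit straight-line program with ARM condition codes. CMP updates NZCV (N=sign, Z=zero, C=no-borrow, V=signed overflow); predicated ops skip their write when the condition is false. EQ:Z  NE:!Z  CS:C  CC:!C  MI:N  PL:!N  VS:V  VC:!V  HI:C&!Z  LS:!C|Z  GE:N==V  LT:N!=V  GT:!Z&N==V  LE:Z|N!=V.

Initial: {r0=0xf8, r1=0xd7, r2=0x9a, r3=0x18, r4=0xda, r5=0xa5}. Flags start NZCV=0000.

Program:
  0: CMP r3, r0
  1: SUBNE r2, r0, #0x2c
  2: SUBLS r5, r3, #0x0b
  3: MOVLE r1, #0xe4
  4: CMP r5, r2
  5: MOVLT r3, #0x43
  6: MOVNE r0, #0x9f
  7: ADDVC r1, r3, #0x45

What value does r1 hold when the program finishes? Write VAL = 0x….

0: ✓ CMP  NZCV=0000
1: ✓ SUBNE  r2←0xcc
2: ✓ SUBLS  r5←0x0d
3: · MOVLE
4: ✓ CMP  NZCV=0000
5: · MOVLT
6: ✓ MOVNE  r0←0x9f
7: ✓ ADDVC  r1←0x5d

VAL = 0x5d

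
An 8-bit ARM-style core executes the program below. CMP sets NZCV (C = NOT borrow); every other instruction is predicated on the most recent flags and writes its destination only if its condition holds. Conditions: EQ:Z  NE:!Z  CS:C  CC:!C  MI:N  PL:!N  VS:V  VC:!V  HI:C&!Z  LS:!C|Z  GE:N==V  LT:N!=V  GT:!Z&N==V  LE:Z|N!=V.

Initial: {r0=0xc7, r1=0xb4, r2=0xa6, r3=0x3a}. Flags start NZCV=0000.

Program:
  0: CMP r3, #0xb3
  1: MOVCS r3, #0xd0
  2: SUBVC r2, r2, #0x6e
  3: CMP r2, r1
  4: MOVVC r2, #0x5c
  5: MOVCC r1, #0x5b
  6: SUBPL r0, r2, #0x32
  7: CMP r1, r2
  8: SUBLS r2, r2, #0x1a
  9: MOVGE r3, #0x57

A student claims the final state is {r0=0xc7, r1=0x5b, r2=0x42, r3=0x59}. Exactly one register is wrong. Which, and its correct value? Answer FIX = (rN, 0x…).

0: ✓ CMP  NZCV=1001
1: · MOVCS
2: · SUBVC
3: ✓ CMP  NZCV=1000
4: ✓ MOVVC  r2←0x5c
5: ✓ MOVCC  r1←0x5b
6: · SUBPL
7: ✓ CMP  NZCV=1000
8: ✓ SUBLS  r2←0x42
9: · MOVGE

FIX = (r3, 0x3a)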